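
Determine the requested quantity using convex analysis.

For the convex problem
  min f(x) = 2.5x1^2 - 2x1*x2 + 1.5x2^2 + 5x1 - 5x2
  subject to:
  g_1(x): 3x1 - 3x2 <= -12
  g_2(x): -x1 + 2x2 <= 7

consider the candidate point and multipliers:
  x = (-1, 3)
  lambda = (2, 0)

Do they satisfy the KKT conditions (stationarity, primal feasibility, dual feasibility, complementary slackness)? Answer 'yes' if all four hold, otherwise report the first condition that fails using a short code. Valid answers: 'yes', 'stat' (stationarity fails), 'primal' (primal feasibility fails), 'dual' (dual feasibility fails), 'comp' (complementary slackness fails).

Gradient of f: grad f(x) = Q x + c = (-6, 6)
Constraint values g_i(x) = a_i^T x - b_i:
  g_1((-1, 3)) = 0
  g_2((-1, 3)) = 0
Stationarity residual: grad f(x) + sum_i lambda_i a_i = (0, 0)
  -> stationarity OK
Primal feasibility (all g_i <= 0): OK
Dual feasibility (all lambda_i >= 0): OK
Complementary slackness (lambda_i * g_i(x) = 0 for all i): OK

Verdict: yes, KKT holds.

yes


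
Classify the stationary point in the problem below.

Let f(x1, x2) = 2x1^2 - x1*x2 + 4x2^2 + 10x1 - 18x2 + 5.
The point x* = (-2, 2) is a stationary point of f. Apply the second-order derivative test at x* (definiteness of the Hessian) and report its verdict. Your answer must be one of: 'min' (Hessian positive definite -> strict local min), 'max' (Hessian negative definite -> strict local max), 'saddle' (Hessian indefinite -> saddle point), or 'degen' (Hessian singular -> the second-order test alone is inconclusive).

Compute the Hessian H = grad^2 f:
  H = [[4, -1], [-1, 8]]
Verify stationarity: grad f(x*) = H x* + g = (0, 0).
Eigenvalues of H: 3.7639, 8.2361.
Both eigenvalues > 0, so H is positive definite -> x* is a strict local min.

min


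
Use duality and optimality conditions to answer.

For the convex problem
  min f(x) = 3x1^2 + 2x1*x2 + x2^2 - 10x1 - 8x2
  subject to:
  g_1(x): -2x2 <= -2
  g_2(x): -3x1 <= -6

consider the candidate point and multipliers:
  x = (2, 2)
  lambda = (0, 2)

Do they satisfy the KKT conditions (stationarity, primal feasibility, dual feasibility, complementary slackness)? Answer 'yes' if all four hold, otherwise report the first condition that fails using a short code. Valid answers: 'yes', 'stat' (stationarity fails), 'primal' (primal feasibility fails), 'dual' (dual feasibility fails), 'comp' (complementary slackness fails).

Gradient of f: grad f(x) = Q x + c = (6, 0)
Constraint values g_i(x) = a_i^T x - b_i:
  g_1((2, 2)) = -2
  g_2((2, 2)) = 0
Stationarity residual: grad f(x) + sum_i lambda_i a_i = (0, 0)
  -> stationarity OK
Primal feasibility (all g_i <= 0): OK
Dual feasibility (all lambda_i >= 0): OK
Complementary slackness (lambda_i * g_i(x) = 0 for all i): OK

Verdict: yes, KKT holds.

yes


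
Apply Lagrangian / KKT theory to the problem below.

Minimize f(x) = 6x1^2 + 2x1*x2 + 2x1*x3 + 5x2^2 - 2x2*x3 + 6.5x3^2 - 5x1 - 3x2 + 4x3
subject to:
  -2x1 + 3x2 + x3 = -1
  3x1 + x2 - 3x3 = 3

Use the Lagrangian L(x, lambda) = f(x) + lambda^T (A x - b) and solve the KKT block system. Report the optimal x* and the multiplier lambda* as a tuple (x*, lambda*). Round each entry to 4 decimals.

Form the Lagrangian:
  L(x, lambda) = (1/2) x^T Q x + c^T x + lambda^T (A x - b)
Stationarity (grad_x L = 0): Q x + c + A^T lambda = 0.
Primal feasibility: A x = b.

This gives the KKT block system:
  [ Q   A^T ] [ x     ]   [-c ]
  [ A    0  ] [ lambda ] = [ b ]

Solving the linear system:
  x*      = (0.5226, 0.1568, -0.4251)
  lambda* = (-0.0596, -0.2847)
  f(x*)   = -1.9947

x* = (0.5226, 0.1568, -0.4251), lambda* = (-0.0596, -0.2847)


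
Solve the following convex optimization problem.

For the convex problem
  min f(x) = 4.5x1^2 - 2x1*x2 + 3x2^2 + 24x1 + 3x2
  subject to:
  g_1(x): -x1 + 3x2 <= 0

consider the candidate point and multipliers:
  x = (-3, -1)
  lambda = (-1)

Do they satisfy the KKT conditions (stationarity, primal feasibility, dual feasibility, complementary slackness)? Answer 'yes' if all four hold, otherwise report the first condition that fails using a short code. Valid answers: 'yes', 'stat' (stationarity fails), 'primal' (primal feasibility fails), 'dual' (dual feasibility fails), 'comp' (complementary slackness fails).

Gradient of f: grad f(x) = Q x + c = (-1, 3)
Constraint values g_i(x) = a_i^T x - b_i:
  g_1((-3, -1)) = 0
Stationarity residual: grad f(x) + sum_i lambda_i a_i = (0, 0)
  -> stationarity OK
Primal feasibility (all g_i <= 0): OK
Dual feasibility (all lambda_i >= 0): FAILS
Complementary slackness (lambda_i * g_i(x) = 0 for all i): OK

Verdict: the first failing condition is dual_feasibility -> dual.

dual


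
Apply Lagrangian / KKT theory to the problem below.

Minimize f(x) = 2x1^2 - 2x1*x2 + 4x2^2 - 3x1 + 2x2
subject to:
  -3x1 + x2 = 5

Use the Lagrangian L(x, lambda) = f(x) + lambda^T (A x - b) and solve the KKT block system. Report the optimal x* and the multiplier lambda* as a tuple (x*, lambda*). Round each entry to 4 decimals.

Form the Lagrangian:
  L(x, lambda) = (1/2) x^T Q x + c^T x + lambda^T (A x - b)
Stationarity (grad_x L = 0): Q x + c + A^T lambda = 0.
Primal feasibility: A x = b.

This gives the KKT block system:
  [ Q   A^T ] [ x     ]   [-c ]
  [ A    0  ] [ lambda ] = [ b ]

Solving the linear system:
  x*      = (-1.7656, -0.2969)
  lambda* = (-3.1563)
  f(x*)   = 10.2422

x* = (-1.7656, -0.2969), lambda* = (-3.1563)


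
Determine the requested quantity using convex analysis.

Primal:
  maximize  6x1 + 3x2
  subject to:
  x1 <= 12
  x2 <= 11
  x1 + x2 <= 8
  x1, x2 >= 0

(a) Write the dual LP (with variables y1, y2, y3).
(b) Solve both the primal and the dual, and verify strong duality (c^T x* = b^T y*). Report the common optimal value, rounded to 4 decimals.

The standard primal-dual pair for 'max c^T x s.t. A x <= b, x >= 0' is:
  Dual:  min b^T y  s.t.  A^T y >= c,  y >= 0.

So the dual LP is:
  minimize  12y1 + 11y2 + 8y3
  subject to:
    y1 + y3 >= 6
    y2 + y3 >= 3
    y1, y2, y3 >= 0

Solving the primal: x* = (8, 0).
  primal value c^T x* = 48.
Solving the dual: y* = (0, 0, 6).
  dual value b^T y* = 48.
Strong duality: c^T x* = b^T y*. Confirmed.

48


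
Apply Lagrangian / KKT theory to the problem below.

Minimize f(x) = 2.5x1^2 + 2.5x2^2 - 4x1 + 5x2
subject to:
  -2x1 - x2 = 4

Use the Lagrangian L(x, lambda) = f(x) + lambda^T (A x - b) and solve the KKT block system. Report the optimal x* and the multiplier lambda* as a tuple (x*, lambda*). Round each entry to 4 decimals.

Form the Lagrangian:
  L(x, lambda) = (1/2) x^T Q x + c^T x + lambda^T (A x - b)
Stationarity (grad_x L = 0): Q x + c + A^T lambda = 0.
Primal feasibility: A x = b.

This gives the KKT block system:
  [ Q   A^T ] [ x     ]   [-c ]
  [ A    0  ] [ lambda ] = [ b ]

Solving the linear system:
  x*      = (-1.04, -1.92)
  lambda* = (-4.6)
  f(x*)   = 6.48

x* = (-1.04, -1.92), lambda* = (-4.6)


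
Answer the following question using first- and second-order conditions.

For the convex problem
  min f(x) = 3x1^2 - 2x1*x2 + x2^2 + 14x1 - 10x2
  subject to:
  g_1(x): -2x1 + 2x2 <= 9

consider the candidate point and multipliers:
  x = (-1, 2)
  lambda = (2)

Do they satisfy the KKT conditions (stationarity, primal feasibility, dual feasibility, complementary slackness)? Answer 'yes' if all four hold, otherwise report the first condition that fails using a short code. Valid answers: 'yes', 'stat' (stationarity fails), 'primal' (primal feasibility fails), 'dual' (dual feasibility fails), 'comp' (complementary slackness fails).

Gradient of f: grad f(x) = Q x + c = (4, -4)
Constraint values g_i(x) = a_i^T x - b_i:
  g_1((-1, 2)) = -3
Stationarity residual: grad f(x) + sum_i lambda_i a_i = (0, 0)
  -> stationarity OK
Primal feasibility (all g_i <= 0): OK
Dual feasibility (all lambda_i >= 0): OK
Complementary slackness (lambda_i * g_i(x) = 0 for all i): FAILS

Verdict: the first failing condition is complementary_slackness -> comp.

comp


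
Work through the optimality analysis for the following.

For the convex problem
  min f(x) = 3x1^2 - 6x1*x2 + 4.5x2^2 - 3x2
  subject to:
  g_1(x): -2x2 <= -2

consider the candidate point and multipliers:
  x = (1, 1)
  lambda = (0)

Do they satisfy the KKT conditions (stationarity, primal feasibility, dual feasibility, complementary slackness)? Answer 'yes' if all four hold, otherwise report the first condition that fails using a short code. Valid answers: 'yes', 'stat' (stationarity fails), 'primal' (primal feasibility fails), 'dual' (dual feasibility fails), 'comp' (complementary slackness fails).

Gradient of f: grad f(x) = Q x + c = (0, 0)
Constraint values g_i(x) = a_i^T x - b_i:
  g_1((1, 1)) = 0
Stationarity residual: grad f(x) + sum_i lambda_i a_i = (0, 0)
  -> stationarity OK
Primal feasibility (all g_i <= 0): OK
Dual feasibility (all lambda_i >= 0): OK
Complementary slackness (lambda_i * g_i(x) = 0 for all i): OK

Verdict: yes, KKT holds.

yes


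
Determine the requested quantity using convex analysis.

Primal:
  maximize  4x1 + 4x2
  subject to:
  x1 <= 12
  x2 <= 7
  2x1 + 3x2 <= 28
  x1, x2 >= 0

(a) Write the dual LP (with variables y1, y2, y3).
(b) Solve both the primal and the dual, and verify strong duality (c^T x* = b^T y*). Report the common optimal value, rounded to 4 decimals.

The standard primal-dual pair for 'max c^T x s.t. A x <= b, x >= 0' is:
  Dual:  min b^T y  s.t.  A^T y >= c,  y >= 0.

So the dual LP is:
  minimize  12y1 + 7y2 + 28y3
  subject to:
    y1 + 2y3 >= 4
    y2 + 3y3 >= 4
    y1, y2, y3 >= 0

Solving the primal: x* = (12, 1.3333).
  primal value c^T x* = 53.3333.
Solving the dual: y* = (1.3333, 0, 1.3333).
  dual value b^T y* = 53.3333.
Strong duality: c^T x* = b^T y*. Confirmed.

53.3333


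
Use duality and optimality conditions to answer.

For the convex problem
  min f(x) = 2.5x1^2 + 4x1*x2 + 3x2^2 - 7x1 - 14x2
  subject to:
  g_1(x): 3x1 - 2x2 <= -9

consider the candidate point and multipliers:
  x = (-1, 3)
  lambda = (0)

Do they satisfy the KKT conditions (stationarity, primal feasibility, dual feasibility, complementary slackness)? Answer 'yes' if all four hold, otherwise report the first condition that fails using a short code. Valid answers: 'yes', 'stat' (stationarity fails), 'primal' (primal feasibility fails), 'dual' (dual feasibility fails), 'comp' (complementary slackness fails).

Gradient of f: grad f(x) = Q x + c = (0, 0)
Constraint values g_i(x) = a_i^T x - b_i:
  g_1((-1, 3)) = 0
Stationarity residual: grad f(x) + sum_i lambda_i a_i = (0, 0)
  -> stationarity OK
Primal feasibility (all g_i <= 0): OK
Dual feasibility (all lambda_i >= 0): OK
Complementary slackness (lambda_i * g_i(x) = 0 for all i): OK

Verdict: yes, KKT holds.

yes


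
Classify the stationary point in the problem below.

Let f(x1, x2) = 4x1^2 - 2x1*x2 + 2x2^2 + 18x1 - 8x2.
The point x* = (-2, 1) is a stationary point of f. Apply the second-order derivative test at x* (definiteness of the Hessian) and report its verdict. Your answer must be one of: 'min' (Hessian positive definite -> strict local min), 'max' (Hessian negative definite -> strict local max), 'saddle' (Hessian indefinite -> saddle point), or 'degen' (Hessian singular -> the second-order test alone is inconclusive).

Compute the Hessian H = grad^2 f:
  H = [[8, -2], [-2, 4]]
Verify stationarity: grad f(x*) = H x* + g = (0, 0).
Eigenvalues of H: 3.1716, 8.8284.
Both eigenvalues > 0, so H is positive definite -> x* is a strict local min.

min


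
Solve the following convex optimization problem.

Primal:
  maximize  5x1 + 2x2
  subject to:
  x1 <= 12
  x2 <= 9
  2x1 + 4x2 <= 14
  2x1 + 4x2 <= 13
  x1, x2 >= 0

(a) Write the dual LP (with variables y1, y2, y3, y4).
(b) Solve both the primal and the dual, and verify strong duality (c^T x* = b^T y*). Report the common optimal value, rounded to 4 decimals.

The standard primal-dual pair for 'max c^T x s.t. A x <= b, x >= 0' is:
  Dual:  min b^T y  s.t.  A^T y >= c,  y >= 0.

So the dual LP is:
  minimize  12y1 + 9y2 + 14y3 + 13y4
  subject to:
    y1 + 2y3 + 2y4 >= 5
    y2 + 4y3 + 4y4 >= 2
    y1, y2, y3, y4 >= 0

Solving the primal: x* = (6.5, 0).
  primal value c^T x* = 32.5.
Solving the dual: y* = (0, 0, 0, 2.5).
  dual value b^T y* = 32.5.
Strong duality: c^T x* = b^T y*. Confirmed.

32.5


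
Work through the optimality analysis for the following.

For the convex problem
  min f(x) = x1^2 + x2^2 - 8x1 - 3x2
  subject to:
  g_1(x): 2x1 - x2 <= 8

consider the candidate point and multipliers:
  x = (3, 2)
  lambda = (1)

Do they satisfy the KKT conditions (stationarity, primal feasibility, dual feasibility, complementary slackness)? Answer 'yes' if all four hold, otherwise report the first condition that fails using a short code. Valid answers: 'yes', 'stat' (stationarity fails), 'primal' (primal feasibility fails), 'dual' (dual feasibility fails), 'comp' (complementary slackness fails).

Gradient of f: grad f(x) = Q x + c = (-2, 1)
Constraint values g_i(x) = a_i^T x - b_i:
  g_1((3, 2)) = -4
Stationarity residual: grad f(x) + sum_i lambda_i a_i = (0, 0)
  -> stationarity OK
Primal feasibility (all g_i <= 0): OK
Dual feasibility (all lambda_i >= 0): OK
Complementary slackness (lambda_i * g_i(x) = 0 for all i): FAILS

Verdict: the first failing condition is complementary_slackness -> comp.

comp


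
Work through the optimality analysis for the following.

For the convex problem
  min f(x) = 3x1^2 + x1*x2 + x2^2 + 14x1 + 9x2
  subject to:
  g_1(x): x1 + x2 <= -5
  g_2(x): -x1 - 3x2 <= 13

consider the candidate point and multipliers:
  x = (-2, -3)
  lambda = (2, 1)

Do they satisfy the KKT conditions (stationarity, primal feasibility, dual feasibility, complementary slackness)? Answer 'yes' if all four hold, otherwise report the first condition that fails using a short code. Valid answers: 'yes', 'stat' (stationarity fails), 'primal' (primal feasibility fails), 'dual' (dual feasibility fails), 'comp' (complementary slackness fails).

Gradient of f: grad f(x) = Q x + c = (-1, 1)
Constraint values g_i(x) = a_i^T x - b_i:
  g_1((-2, -3)) = 0
  g_2((-2, -3)) = -2
Stationarity residual: grad f(x) + sum_i lambda_i a_i = (0, 0)
  -> stationarity OK
Primal feasibility (all g_i <= 0): OK
Dual feasibility (all lambda_i >= 0): OK
Complementary slackness (lambda_i * g_i(x) = 0 for all i): FAILS

Verdict: the first failing condition is complementary_slackness -> comp.

comp


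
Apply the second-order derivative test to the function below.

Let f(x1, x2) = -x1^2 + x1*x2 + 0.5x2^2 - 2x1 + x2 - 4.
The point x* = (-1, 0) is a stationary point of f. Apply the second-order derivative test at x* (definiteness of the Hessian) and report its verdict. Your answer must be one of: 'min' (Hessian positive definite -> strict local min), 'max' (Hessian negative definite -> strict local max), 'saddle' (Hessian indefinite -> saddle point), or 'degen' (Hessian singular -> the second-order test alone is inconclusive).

Compute the Hessian H = grad^2 f:
  H = [[-2, 1], [1, 1]]
Verify stationarity: grad f(x*) = H x* + g = (0, 0).
Eigenvalues of H: -2.3028, 1.3028.
Eigenvalues have mixed signs, so H is indefinite -> x* is a saddle point.

saddle


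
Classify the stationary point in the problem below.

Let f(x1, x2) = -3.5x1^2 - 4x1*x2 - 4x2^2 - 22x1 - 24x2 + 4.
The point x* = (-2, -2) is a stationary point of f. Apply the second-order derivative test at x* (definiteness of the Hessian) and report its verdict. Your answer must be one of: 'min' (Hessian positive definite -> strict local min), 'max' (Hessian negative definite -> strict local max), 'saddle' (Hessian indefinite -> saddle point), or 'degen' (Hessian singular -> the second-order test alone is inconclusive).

Compute the Hessian H = grad^2 f:
  H = [[-7, -4], [-4, -8]]
Verify stationarity: grad f(x*) = H x* + g = (0, 0).
Eigenvalues of H: -11.5311, -3.4689.
Both eigenvalues < 0, so H is negative definite -> x* is a strict local max.

max


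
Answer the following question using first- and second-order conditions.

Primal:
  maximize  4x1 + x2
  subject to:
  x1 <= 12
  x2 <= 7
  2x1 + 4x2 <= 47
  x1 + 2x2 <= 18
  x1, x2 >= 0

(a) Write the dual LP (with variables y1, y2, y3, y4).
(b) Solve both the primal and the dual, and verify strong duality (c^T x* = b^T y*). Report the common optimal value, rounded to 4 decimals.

The standard primal-dual pair for 'max c^T x s.t. A x <= b, x >= 0' is:
  Dual:  min b^T y  s.t.  A^T y >= c,  y >= 0.

So the dual LP is:
  minimize  12y1 + 7y2 + 47y3 + 18y4
  subject to:
    y1 + 2y3 + y4 >= 4
    y2 + 4y3 + 2y4 >= 1
    y1, y2, y3, y4 >= 0

Solving the primal: x* = (12, 3).
  primal value c^T x* = 51.
Solving the dual: y* = (3.5, 0, 0, 0.5).
  dual value b^T y* = 51.
Strong duality: c^T x* = b^T y*. Confirmed.

51


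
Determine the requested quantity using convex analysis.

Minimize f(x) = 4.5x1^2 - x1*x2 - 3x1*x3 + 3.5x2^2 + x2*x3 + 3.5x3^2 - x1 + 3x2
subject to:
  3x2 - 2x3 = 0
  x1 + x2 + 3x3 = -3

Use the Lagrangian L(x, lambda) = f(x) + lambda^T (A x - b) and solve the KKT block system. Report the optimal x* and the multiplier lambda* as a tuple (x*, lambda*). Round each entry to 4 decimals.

Form the Lagrangian:
  L(x, lambda) = (1/2) x^T Q x + c^T x + lambda^T (A x - b)
Stationarity (grad_x L = 0): Q x + c + A^T lambda = 0.
Primal feasibility: A x = b.

This gives the KKT block system:
  [ Q   A^T ] [ x     ]   [-c ]
  [ A    0  ] [ lambda ] = [ b ]

Solving the linear system:
  x*      = (-0.3382, -0.484, -0.7259)
  lambda* = (-0.2022, 1.3821)
  f(x*)   = 1.5164

x* = (-0.3382, -0.484, -0.7259), lambda* = (-0.2022, 1.3821)


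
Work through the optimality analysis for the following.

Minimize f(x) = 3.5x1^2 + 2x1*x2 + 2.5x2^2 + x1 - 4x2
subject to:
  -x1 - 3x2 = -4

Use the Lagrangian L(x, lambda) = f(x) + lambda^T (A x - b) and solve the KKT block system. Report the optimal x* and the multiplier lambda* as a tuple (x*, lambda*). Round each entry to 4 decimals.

Form the Lagrangian:
  L(x, lambda) = (1/2) x^T Q x + c^T x + lambda^T (A x - b)
Stationarity (grad_x L = 0): Q x + c + A^T lambda = 0.
Primal feasibility: A x = b.

This gives the KKT block system:
  [ Q   A^T ] [ x     ]   [-c ]
  [ A    0  ] [ lambda ] = [ b ]

Solving the linear system:
  x*      = (-0.4464, 1.4821)
  lambda* = (0.8393)
  f(x*)   = -1.5089

x* = (-0.4464, 1.4821), lambda* = (0.8393)


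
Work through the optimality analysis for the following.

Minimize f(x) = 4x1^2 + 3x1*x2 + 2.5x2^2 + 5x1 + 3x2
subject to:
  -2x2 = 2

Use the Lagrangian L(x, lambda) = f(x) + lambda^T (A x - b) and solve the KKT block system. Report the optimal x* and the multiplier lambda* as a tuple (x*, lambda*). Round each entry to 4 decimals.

Form the Lagrangian:
  L(x, lambda) = (1/2) x^T Q x + c^T x + lambda^T (A x - b)
Stationarity (grad_x L = 0): Q x + c + A^T lambda = 0.
Primal feasibility: A x = b.

This gives the KKT block system:
  [ Q   A^T ] [ x     ]   [-c ]
  [ A    0  ] [ lambda ] = [ b ]

Solving the linear system:
  x*      = (-0.25, -1)
  lambda* = (-1.375)
  f(x*)   = -0.75

x* = (-0.25, -1), lambda* = (-1.375)


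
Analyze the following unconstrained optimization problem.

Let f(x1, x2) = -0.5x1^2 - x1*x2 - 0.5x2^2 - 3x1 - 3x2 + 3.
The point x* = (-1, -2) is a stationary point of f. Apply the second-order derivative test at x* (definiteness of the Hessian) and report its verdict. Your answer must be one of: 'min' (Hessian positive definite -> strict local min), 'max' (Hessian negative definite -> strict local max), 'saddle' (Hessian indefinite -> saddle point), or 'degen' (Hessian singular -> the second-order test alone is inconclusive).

Compute the Hessian H = grad^2 f:
  H = [[-1, -1], [-1, -1]]
Verify stationarity: grad f(x*) = H x* + g = (0, 0).
Eigenvalues of H: -2, 0.
H has a zero eigenvalue (singular; negative semidefinite but not definite), so H is neither positive definite, negative definite, nor indefinite. The second-order test alone is inconclusive -> degen.
(Indeed, f is constant along the null direction of H through x*, so x* is not a strict local extremum.)

degen


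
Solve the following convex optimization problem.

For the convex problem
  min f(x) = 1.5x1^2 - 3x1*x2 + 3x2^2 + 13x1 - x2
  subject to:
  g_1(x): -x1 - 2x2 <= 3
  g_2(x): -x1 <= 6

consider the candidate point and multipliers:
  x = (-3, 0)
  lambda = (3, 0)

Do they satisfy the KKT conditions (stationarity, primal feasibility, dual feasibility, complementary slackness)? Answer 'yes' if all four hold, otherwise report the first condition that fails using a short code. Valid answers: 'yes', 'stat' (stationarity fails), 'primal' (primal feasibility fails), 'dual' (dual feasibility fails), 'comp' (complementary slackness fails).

Gradient of f: grad f(x) = Q x + c = (4, 8)
Constraint values g_i(x) = a_i^T x - b_i:
  g_1((-3, 0)) = 0
  g_2((-3, 0)) = -3
Stationarity residual: grad f(x) + sum_i lambda_i a_i = (1, 2)
  -> stationarity FAILS
Primal feasibility (all g_i <= 0): OK
Dual feasibility (all lambda_i >= 0): OK
Complementary slackness (lambda_i * g_i(x) = 0 for all i): OK

Verdict: the first failing condition is stationarity -> stat.

stat


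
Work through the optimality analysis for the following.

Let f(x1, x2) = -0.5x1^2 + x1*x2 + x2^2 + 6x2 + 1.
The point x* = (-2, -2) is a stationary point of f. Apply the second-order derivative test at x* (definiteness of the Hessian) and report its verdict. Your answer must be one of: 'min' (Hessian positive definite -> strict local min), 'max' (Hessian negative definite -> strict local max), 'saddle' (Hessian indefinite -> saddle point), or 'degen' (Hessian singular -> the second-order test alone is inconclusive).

Compute the Hessian H = grad^2 f:
  H = [[-1, 1], [1, 2]]
Verify stationarity: grad f(x*) = H x* + g = (0, 0).
Eigenvalues of H: -1.3028, 2.3028.
Eigenvalues have mixed signs, so H is indefinite -> x* is a saddle point.

saddle


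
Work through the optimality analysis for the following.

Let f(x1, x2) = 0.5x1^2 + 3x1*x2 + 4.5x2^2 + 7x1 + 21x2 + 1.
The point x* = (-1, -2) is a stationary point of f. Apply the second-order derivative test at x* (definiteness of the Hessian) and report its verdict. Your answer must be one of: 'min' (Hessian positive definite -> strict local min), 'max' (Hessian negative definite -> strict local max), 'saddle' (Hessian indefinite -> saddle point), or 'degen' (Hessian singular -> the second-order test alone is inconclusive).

Compute the Hessian H = grad^2 f:
  H = [[1, 3], [3, 9]]
Verify stationarity: grad f(x*) = H x* + g = (0, 0).
Eigenvalues of H: 0, 10.
H has a zero eigenvalue (singular; positive semidefinite but not definite), so H is neither positive definite, negative definite, nor indefinite. The second-order test alone is inconclusive -> degen.
(Indeed, f is constant along the null direction of H through x*, so x* is not a strict local extremum.)

degen


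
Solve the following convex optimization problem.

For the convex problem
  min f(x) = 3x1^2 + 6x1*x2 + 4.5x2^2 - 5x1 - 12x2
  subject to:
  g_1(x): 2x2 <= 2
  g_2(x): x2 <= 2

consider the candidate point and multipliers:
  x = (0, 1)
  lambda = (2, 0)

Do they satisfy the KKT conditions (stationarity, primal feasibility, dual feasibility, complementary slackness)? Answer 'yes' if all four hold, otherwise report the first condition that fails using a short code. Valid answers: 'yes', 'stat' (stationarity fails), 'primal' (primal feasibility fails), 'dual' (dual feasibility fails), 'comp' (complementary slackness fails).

Gradient of f: grad f(x) = Q x + c = (1, -3)
Constraint values g_i(x) = a_i^T x - b_i:
  g_1((0, 1)) = 0
  g_2((0, 1)) = -1
Stationarity residual: grad f(x) + sum_i lambda_i a_i = (1, 1)
  -> stationarity FAILS
Primal feasibility (all g_i <= 0): OK
Dual feasibility (all lambda_i >= 0): OK
Complementary slackness (lambda_i * g_i(x) = 0 for all i): OK

Verdict: the first failing condition is stationarity -> stat.

stat


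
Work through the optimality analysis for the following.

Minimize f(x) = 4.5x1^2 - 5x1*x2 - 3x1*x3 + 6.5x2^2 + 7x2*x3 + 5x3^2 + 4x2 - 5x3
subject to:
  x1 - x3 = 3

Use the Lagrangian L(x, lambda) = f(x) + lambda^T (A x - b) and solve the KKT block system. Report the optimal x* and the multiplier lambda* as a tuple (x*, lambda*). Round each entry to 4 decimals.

Form the Lagrangian:
  L(x, lambda) = (1/2) x^T Q x + c^T x + lambda^T (A x - b)
Stationarity (grad_x L = 0): Q x + c + A^T lambda = 0.
Primal feasibility: A x = b.

This gives the KKT block system:
  [ Q   A^T ] [ x     ]   [-c ]
  [ A    0  ] [ lambda ] = [ b ]

Solving the linear system:
  x*      = (1.8424, 1.0242, -1.1576)
  lambda* = (-14.9333)
  f(x*)   = 27.3424

x* = (1.8424, 1.0242, -1.1576), lambda* = (-14.9333)


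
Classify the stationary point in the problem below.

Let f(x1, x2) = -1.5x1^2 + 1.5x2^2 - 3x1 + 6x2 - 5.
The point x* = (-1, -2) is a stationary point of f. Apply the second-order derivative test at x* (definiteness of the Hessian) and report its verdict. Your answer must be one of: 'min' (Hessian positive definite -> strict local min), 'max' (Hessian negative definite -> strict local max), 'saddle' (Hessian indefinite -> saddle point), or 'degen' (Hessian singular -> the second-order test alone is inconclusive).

Compute the Hessian H = grad^2 f:
  H = [[-3, 0], [0, 3]]
Verify stationarity: grad f(x*) = H x* + g = (0, 0).
Eigenvalues of H: -3, 3.
Eigenvalues have mixed signs, so H is indefinite -> x* is a saddle point.

saddle


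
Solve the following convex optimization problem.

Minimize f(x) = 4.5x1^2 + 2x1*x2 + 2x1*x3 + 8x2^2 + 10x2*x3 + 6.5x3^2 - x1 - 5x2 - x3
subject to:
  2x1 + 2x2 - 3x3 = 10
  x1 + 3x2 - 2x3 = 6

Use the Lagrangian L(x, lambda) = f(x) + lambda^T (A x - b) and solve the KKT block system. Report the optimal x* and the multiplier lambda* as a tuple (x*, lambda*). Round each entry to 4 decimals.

Form the Lagrangian:
  L(x, lambda) = (1/2) x^T Q x + c^T x + lambda^T (A x - b)
Stationarity (grad_x L = 0): Q x + c + A^T lambda = 0.
Primal feasibility: A x = b.

This gives the KKT block system:
  [ Q   A^T ] [ x     ]   [-c ]
  [ A    0  ] [ lambda ] = [ b ]

Solving the linear system:
  x*      = (2.3816, 0.0763, -1.6948)
  lambda* = (-16.8887, 16.5803)
  f(x*)   = 34.1685

x* = (2.3816, 0.0763, -1.6948), lambda* = (-16.8887, 16.5803)


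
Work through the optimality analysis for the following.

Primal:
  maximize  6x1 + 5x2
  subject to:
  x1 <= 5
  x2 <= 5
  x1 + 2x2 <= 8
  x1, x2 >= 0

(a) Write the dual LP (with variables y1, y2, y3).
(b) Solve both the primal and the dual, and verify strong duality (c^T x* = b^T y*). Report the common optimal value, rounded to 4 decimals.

The standard primal-dual pair for 'max c^T x s.t. A x <= b, x >= 0' is:
  Dual:  min b^T y  s.t.  A^T y >= c,  y >= 0.

So the dual LP is:
  minimize  5y1 + 5y2 + 8y3
  subject to:
    y1 + y3 >= 6
    y2 + 2y3 >= 5
    y1, y2, y3 >= 0

Solving the primal: x* = (5, 1.5).
  primal value c^T x* = 37.5.
Solving the dual: y* = (3.5, 0, 2.5).
  dual value b^T y* = 37.5.
Strong duality: c^T x* = b^T y*. Confirmed.

37.5


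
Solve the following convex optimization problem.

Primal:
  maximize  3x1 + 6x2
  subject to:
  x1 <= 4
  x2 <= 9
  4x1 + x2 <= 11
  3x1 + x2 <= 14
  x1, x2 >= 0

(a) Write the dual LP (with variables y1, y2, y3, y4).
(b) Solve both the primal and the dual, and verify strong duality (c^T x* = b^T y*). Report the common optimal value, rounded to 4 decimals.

The standard primal-dual pair for 'max c^T x s.t. A x <= b, x >= 0' is:
  Dual:  min b^T y  s.t.  A^T y >= c,  y >= 0.

So the dual LP is:
  minimize  4y1 + 9y2 + 11y3 + 14y4
  subject to:
    y1 + 4y3 + 3y4 >= 3
    y2 + y3 + y4 >= 6
    y1, y2, y3, y4 >= 0

Solving the primal: x* = (0.5, 9).
  primal value c^T x* = 55.5.
Solving the dual: y* = (0, 5.25, 0.75, 0).
  dual value b^T y* = 55.5.
Strong duality: c^T x* = b^T y*. Confirmed.

55.5


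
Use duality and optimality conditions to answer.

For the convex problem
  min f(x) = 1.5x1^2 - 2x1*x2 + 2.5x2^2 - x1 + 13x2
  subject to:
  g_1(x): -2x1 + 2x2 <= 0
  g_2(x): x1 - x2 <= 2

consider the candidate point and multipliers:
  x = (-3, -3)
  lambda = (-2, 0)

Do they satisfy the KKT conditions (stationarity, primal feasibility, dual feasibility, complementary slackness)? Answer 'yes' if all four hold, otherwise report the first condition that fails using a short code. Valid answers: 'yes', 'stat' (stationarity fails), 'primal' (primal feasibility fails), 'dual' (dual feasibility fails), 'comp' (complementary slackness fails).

Gradient of f: grad f(x) = Q x + c = (-4, 4)
Constraint values g_i(x) = a_i^T x - b_i:
  g_1((-3, -3)) = 0
  g_2((-3, -3)) = -2
Stationarity residual: grad f(x) + sum_i lambda_i a_i = (0, 0)
  -> stationarity OK
Primal feasibility (all g_i <= 0): OK
Dual feasibility (all lambda_i >= 0): FAILS
Complementary slackness (lambda_i * g_i(x) = 0 for all i): OK

Verdict: the first failing condition is dual_feasibility -> dual.

dual


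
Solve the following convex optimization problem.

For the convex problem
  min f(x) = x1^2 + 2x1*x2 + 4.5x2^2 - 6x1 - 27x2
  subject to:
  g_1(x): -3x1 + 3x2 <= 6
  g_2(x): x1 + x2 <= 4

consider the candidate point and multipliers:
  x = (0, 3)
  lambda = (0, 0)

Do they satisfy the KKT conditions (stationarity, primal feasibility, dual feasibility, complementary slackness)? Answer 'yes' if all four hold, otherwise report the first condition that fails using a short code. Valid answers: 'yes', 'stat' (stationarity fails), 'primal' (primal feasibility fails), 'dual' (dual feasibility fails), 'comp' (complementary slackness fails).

Gradient of f: grad f(x) = Q x + c = (0, 0)
Constraint values g_i(x) = a_i^T x - b_i:
  g_1((0, 3)) = 3
  g_2((0, 3)) = -1
Stationarity residual: grad f(x) + sum_i lambda_i a_i = (0, 0)
  -> stationarity OK
Primal feasibility (all g_i <= 0): FAILS
Dual feasibility (all lambda_i >= 0): OK
Complementary slackness (lambda_i * g_i(x) = 0 for all i): OK

Verdict: the first failing condition is primal_feasibility -> primal.

primal


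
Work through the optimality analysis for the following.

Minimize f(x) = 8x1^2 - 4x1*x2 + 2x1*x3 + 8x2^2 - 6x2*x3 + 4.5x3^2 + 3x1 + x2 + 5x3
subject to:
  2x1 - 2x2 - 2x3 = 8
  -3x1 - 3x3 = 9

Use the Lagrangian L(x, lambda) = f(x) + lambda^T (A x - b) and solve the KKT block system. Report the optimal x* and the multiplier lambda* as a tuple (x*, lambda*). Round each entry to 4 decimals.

Form the Lagrangian:
  L(x, lambda) = (1/2) x^T Q x + c^T x + lambda^T (A x - b)
Stationarity (grad_x L = 0): Q x + c + A^T lambda = 0.
Primal feasibility: A x = b.

This gives the KKT block system:
  [ Q   A^T ] [ x     ]   [-c ]
  [ A    0  ] [ lambda ] = [ b ]

Solving the linear system:
  x*      = (-0.2473, -1.4946, -2.7527)
  lambda* = (-2.7043, -1.9642)
  f(x*)   = 11.6559

x* = (-0.2473, -1.4946, -2.7527), lambda* = (-2.7043, -1.9642)


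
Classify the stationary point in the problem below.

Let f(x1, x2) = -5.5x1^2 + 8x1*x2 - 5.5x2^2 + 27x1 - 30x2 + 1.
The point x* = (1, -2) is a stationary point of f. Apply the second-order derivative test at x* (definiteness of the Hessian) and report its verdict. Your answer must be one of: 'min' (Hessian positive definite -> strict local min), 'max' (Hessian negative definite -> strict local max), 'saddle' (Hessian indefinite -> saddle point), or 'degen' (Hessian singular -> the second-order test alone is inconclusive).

Compute the Hessian H = grad^2 f:
  H = [[-11, 8], [8, -11]]
Verify stationarity: grad f(x*) = H x* + g = (0, 0).
Eigenvalues of H: -19, -3.
Both eigenvalues < 0, so H is negative definite -> x* is a strict local max.

max


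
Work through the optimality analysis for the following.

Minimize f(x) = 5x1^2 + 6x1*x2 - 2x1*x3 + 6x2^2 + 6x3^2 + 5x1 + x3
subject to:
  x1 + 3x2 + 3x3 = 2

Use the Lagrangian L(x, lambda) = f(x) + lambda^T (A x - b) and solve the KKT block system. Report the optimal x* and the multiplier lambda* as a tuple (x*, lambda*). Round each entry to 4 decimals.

Form the Lagrangian:
  L(x, lambda) = (1/2) x^T Q x + c^T x + lambda^T (A x - b)
Stationarity (grad_x L = 0): Q x + c + A^T lambda = 0.
Primal feasibility: A x = b.

This gives the KKT block system:
  [ Q   A^T ] [ x     ]   [-c ]
  [ A    0  ] [ lambda ] = [ b ]

Solving the linear system:
  x*      = (-0.775, 0.7625, 0.1625)
  lambda* = (-1.5)
  f(x*)   = -0.3562

x* = (-0.775, 0.7625, 0.1625), lambda* = (-1.5)


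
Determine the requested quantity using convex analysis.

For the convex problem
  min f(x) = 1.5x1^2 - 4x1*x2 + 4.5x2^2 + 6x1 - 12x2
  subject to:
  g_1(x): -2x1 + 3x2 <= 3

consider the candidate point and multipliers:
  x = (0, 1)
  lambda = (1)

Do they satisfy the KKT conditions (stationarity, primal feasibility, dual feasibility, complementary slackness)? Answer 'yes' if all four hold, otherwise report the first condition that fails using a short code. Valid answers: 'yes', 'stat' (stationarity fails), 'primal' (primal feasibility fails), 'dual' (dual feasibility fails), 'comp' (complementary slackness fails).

Gradient of f: grad f(x) = Q x + c = (2, -3)
Constraint values g_i(x) = a_i^T x - b_i:
  g_1((0, 1)) = 0
Stationarity residual: grad f(x) + sum_i lambda_i a_i = (0, 0)
  -> stationarity OK
Primal feasibility (all g_i <= 0): OK
Dual feasibility (all lambda_i >= 0): OK
Complementary slackness (lambda_i * g_i(x) = 0 for all i): OK

Verdict: yes, KKT holds.

yes


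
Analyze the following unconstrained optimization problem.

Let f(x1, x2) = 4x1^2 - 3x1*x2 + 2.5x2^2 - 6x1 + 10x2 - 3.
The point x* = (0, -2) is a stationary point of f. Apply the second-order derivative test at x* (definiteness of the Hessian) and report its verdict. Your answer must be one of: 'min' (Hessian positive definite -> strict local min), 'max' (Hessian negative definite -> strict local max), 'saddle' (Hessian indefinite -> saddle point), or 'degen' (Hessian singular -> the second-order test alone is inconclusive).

Compute the Hessian H = grad^2 f:
  H = [[8, -3], [-3, 5]]
Verify stationarity: grad f(x*) = H x* + g = (0, 0).
Eigenvalues of H: 3.1459, 9.8541.
Both eigenvalues > 0, so H is positive definite -> x* is a strict local min.

min


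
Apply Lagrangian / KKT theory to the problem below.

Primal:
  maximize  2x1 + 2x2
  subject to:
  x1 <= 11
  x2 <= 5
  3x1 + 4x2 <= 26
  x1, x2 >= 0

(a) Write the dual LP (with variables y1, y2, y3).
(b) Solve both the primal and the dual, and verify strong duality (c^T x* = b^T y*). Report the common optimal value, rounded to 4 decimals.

The standard primal-dual pair for 'max c^T x s.t. A x <= b, x >= 0' is:
  Dual:  min b^T y  s.t.  A^T y >= c,  y >= 0.

So the dual LP is:
  minimize  11y1 + 5y2 + 26y3
  subject to:
    y1 + 3y3 >= 2
    y2 + 4y3 >= 2
    y1, y2, y3 >= 0

Solving the primal: x* = (8.6667, 0).
  primal value c^T x* = 17.3333.
Solving the dual: y* = (0, 0, 0.6667).
  dual value b^T y* = 17.3333.
Strong duality: c^T x* = b^T y*. Confirmed.

17.3333


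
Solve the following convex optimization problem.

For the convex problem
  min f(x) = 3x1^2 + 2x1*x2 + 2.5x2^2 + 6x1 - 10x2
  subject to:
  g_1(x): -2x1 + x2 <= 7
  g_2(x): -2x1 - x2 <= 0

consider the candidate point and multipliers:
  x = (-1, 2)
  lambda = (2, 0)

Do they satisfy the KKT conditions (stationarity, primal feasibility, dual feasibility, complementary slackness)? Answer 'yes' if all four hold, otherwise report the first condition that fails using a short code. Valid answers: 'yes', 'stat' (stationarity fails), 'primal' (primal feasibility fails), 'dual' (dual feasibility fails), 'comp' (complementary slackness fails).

Gradient of f: grad f(x) = Q x + c = (4, -2)
Constraint values g_i(x) = a_i^T x - b_i:
  g_1((-1, 2)) = -3
  g_2((-1, 2)) = 0
Stationarity residual: grad f(x) + sum_i lambda_i a_i = (0, 0)
  -> stationarity OK
Primal feasibility (all g_i <= 0): OK
Dual feasibility (all lambda_i >= 0): OK
Complementary slackness (lambda_i * g_i(x) = 0 for all i): FAILS

Verdict: the first failing condition is complementary_slackness -> comp.

comp


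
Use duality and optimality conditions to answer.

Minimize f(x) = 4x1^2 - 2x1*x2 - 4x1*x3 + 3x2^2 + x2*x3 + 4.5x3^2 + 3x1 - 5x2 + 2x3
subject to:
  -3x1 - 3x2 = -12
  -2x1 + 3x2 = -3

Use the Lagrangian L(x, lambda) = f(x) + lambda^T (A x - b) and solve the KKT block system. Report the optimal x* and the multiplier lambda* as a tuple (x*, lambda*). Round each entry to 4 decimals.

Form the Lagrangian:
  L(x, lambda) = (1/2) x^T Q x + c^T x + lambda^T (A x - b)
Stationarity (grad_x L = 0): Q x + c + A^T lambda = 0.
Primal feasibility: A x = b.

This gives the KKT block system:
  [ Q   A^T ] [ x     ]   [-c ]
  [ A    0  ] [ lambda ] = [ b ]

Solving the linear system:
  x*      = (3, 1, 1)
  lambda* = (3.6667, 5)
  f(x*)   = 32.5

x* = (3, 1, 1), lambda* = (3.6667, 5)


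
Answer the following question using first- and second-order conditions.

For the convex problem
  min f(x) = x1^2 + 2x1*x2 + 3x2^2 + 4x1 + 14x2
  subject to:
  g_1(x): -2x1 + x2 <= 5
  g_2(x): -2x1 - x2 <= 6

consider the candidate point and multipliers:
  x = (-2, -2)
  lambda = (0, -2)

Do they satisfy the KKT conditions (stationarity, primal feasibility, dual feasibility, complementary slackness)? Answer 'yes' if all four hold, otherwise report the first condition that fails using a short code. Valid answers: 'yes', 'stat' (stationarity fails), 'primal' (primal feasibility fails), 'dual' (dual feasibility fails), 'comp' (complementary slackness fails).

Gradient of f: grad f(x) = Q x + c = (-4, -2)
Constraint values g_i(x) = a_i^T x - b_i:
  g_1((-2, -2)) = -3
  g_2((-2, -2)) = 0
Stationarity residual: grad f(x) + sum_i lambda_i a_i = (0, 0)
  -> stationarity OK
Primal feasibility (all g_i <= 0): OK
Dual feasibility (all lambda_i >= 0): FAILS
Complementary slackness (lambda_i * g_i(x) = 0 for all i): OK

Verdict: the first failing condition is dual_feasibility -> dual.

dual


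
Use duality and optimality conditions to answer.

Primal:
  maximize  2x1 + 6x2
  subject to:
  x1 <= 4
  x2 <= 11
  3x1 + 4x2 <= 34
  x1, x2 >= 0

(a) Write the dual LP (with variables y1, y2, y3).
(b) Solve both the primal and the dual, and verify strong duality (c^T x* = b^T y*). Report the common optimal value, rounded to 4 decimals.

The standard primal-dual pair for 'max c^T x s.t. A x <= b, x >= 0' is:
  Dual:  min b^T y  s.t.  A^T y >= c,  y >= 0.

So the dual LP is:
  minimize  4y1 + 11y2 + 34y3
  subject to:
    y1 + 3y3 >= 2
    y2 + 4y3 >= 6
    y1, y2, y3 >= 0

Solving the primal: x* = (0, 8.5).
  primal value c^T x* = 51.
Solving the dual: y* = (0, 0, 1.5).
  dual value b^T y* = 51.
Strong duality: c^T x* = b^T y*. Confirmed.

51


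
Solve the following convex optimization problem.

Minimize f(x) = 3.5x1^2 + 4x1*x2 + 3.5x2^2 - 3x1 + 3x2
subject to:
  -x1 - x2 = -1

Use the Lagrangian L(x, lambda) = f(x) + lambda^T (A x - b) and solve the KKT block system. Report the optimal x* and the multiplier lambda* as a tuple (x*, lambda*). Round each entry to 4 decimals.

Form the Lagrangian:
  L(x, lambda) = (1/2) x^T Q x + c^T x + lambda^T (A x - b)
Stationarity (grad_x L = 0): Q x + c + A^T lambda = 0.
Primal feasibility: A x = b.

This gives the KKT block system:
  [ Q   A^T ] [ x     ]   [-c ]
  [ A    0  ] [ lambda ] = [ b ]

Solving the linear system:
  x*      = (1.5, -0.5)
  lambda* = (5.5)
  f(x*)   = -0.25

x* = (1.5, -0.5), lambda* = (5.5)


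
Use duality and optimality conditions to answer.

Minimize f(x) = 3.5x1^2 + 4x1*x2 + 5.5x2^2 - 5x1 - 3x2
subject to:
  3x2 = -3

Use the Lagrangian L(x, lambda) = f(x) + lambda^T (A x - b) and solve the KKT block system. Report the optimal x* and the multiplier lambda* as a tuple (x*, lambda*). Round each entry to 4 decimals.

Form the Lagrangian:
  L(x, lambda) = (1/2) x^T Q x + c^T x + lambda^T (A x - b)
Stationarity (grad_x L = 0): Q x + c + A^T lambda = 0.
Primal feasibility: A x = b.

This gives the KKT block system:
  [ Q   A^T ] [ x     ]   [-c ]
  [ A    0  ] [ lambda ] = [ b ]

Solving the linear system:
  x*      = (1.2857, -1)
  lambda* = (2.9524)
  f(x*)   = 2.7143

x* = (1.2857, -1), lambda* = (2.9524)


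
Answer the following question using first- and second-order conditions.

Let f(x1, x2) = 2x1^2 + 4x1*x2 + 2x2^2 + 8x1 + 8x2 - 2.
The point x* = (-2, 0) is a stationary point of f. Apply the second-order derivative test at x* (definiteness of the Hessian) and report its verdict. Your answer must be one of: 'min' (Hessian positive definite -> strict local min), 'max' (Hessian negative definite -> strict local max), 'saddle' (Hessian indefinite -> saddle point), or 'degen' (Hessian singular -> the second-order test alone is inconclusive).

Compute the Hessian H = grad^2 f:
  H = [[4, 4], [4, 4]]
Verify stationarity: grad f(x*) = H x* + g = (0, 0).
Eigenvalues of H: 0, 8.
H has a zero eigenvalue (singular; positive semidefinite but not definite), so H is neither positive definite, negative definite, nor indefinite. The second-order test alone is inconclusive -> degen.
(Indeed, f is constant along the null direction of H through x*, so x* is not a strict local extremum.)

degen
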